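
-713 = -713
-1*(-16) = 16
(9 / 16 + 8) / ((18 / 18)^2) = 137 / 16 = 8.56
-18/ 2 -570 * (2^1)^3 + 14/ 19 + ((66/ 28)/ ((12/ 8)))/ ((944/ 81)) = -573537647/ 125552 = -4568.13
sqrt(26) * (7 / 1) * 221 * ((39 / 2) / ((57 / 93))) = 1870323 * sqrt(26) / 38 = 250968.78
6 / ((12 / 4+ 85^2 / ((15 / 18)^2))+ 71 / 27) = 81 / 140530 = 0.00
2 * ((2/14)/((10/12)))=12/35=0.34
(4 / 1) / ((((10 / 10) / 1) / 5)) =20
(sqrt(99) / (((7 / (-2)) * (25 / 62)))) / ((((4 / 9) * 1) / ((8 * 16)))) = -107136 * sqrt(11) / 175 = -2030.46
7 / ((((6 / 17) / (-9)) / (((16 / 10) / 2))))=-714 / 5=-142.80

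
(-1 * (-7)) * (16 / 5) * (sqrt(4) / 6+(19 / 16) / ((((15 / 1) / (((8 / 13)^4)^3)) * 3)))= 39149922696173968 / 5242069152558225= 7.47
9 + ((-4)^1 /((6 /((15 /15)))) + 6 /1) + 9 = 70 /3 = 23.33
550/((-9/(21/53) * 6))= -1925/477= -4.04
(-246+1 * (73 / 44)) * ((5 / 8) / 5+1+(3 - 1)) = -268775 / 352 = -763.57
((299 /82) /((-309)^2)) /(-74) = -299 /579378708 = -0.00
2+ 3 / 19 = 41 / 19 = 2.16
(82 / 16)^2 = 26.27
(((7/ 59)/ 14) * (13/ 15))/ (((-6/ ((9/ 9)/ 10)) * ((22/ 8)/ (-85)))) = 221/ 58410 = 0.00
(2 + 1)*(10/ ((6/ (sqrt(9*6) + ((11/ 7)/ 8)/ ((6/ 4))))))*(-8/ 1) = -120*sqrt(6) -110/ 21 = -299.18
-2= -2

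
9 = 9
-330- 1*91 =-421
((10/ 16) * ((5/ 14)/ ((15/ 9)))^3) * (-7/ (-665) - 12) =-30753/ 417088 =-0.07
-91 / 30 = -3.03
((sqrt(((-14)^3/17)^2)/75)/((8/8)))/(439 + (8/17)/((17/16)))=46648/9524925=0.00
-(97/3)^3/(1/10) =-9126730/27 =-338027.04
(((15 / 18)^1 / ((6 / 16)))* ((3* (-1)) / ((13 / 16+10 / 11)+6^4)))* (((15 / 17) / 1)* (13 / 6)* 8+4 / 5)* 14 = -78848 / 68119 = -1.16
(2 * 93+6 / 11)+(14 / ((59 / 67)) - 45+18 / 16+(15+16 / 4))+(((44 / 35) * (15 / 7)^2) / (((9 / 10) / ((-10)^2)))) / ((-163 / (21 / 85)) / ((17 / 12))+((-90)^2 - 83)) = 2389042966267 / 13447752472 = 177.65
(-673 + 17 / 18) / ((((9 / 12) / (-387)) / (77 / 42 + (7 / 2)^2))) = 4883827.72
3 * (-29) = -87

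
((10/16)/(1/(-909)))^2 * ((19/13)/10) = 78496695/1664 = 47173.49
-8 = -8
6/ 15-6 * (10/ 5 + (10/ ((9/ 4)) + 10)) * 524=-775514/ 15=-51700.93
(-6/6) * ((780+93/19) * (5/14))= -74565/266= -280.32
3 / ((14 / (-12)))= -18 / 7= -2.57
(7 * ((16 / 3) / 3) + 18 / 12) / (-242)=-251 / 4356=-0.06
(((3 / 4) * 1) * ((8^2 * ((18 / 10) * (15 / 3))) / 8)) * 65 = 3510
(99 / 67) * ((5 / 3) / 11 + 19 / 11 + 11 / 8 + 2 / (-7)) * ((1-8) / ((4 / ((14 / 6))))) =-38395 / 2144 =-17.91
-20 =-20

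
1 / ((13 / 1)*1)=1 / 13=0.08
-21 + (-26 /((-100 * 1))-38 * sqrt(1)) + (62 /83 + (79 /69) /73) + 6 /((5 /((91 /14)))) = -1048884287 /20903550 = -50.18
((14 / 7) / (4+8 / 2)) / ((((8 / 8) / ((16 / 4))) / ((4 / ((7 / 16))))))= 64 / 7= 9.14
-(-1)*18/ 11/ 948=3/ 1738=0.00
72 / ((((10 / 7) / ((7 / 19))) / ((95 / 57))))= 588 / 19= 30.95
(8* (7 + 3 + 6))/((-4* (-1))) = 32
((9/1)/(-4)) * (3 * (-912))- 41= 6115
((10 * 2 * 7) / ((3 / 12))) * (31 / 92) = 4340 / 23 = 188.70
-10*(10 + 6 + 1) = -170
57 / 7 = 8.14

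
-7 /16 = -0.44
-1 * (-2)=2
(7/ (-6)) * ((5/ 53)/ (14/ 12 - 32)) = 7/ 1961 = 0.00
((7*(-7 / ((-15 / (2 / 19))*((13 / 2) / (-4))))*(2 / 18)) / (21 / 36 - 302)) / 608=98 / 763856145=0.00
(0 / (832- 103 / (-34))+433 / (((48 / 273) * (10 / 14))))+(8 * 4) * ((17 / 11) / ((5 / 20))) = 3645.58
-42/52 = -21/26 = -0.81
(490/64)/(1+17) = 245/576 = 0.43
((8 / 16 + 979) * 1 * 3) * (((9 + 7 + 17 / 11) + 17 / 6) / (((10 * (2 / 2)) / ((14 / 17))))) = 3688797 / 748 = 4931.55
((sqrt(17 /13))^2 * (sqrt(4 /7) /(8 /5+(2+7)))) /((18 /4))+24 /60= 340 * sqrt(7) /43407+2 /5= 0.42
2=2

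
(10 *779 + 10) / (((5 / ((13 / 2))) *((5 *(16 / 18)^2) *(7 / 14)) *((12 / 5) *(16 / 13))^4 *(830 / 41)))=74212188375 / 22280142848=3.33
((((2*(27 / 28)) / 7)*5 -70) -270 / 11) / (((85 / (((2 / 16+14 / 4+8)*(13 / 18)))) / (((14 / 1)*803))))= -590939453 / 5712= -103455.79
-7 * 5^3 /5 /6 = -175 /6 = -29.17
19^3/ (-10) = -6859/ 10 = -685.90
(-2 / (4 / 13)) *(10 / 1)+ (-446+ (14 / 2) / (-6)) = -3073 / 6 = -512.17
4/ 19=0.21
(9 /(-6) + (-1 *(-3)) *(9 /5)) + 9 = 12.90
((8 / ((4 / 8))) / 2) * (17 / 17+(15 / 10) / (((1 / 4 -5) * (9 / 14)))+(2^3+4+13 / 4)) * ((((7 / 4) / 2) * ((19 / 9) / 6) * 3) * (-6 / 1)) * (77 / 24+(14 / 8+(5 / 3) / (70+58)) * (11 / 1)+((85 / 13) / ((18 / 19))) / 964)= -2052315588911 / 129931776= -15795.33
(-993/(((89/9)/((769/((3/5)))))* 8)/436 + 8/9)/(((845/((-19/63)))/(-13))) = -1911491941/11440971360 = -0.17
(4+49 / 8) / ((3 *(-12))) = -9 / 32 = -0.28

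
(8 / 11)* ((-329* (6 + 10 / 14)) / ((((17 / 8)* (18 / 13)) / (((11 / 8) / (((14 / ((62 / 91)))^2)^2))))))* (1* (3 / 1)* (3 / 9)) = -0.00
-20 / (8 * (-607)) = 5 / 1214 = 0.00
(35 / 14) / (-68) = -5 / 136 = -0.04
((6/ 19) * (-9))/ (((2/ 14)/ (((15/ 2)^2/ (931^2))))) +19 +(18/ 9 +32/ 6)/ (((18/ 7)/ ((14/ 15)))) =41276908427/ 1905635970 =21.66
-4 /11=-0.36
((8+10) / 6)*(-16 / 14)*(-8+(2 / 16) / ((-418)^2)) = 33547005 / 1223068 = 27.43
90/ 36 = 5/ 2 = 2.50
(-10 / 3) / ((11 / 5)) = -50 / 33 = -1.52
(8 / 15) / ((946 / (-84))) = -112 / 2365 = -0.05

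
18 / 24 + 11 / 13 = 83 / 52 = 1.60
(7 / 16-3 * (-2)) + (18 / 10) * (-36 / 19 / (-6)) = 10649 / 1520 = 7.01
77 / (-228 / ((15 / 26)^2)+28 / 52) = -75075 / 667363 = -0.11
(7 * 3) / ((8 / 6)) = 15.75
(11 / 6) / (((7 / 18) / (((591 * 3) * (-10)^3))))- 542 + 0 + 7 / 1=-8358963.57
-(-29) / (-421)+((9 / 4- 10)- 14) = -21.82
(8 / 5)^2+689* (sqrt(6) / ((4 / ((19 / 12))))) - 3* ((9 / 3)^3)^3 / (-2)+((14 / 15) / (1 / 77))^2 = 13091* sqrt(6) / 48+3122269 / 90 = 35359.93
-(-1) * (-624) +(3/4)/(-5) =-12483/20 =-624.15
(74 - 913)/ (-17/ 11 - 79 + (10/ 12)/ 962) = 53269788/ 5113937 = 10.42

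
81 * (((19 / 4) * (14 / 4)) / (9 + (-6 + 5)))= 10773 / 64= 168.33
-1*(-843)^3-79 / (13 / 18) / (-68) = 264792082005 / 442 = 599077108.61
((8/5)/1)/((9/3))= 0.53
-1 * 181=-181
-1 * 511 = -511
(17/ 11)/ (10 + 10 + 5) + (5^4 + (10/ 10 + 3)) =172992/ 275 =629.06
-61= -61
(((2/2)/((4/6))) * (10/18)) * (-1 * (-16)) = 40/3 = 13.33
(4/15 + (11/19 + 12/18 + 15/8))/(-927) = -7723/2113560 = -0.00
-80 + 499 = 419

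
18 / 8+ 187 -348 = -635 / 4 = -158.75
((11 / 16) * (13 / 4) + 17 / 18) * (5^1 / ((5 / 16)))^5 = 29999104 / 9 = 3333233.78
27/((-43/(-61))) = 1647/43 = 38.30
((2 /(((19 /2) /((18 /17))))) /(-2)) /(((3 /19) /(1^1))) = -12 /17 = -0.71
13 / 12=1.08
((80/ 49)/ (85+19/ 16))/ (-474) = -640/ 16014327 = -0.00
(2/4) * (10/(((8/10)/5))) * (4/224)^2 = 125/12544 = 0.01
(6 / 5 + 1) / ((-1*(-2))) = 11 / 10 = 1.10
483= 483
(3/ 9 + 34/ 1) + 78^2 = 18355/ 3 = 6118.33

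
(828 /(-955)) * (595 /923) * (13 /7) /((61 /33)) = -464508 /827221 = -0.56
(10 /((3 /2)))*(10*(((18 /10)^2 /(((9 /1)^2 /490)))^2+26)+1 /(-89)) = 7300828 /267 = 27343.93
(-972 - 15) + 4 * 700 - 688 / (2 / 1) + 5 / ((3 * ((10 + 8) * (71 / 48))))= 938731 / 639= 1469.06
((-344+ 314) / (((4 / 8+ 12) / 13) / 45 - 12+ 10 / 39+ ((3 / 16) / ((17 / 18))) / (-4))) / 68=432 / 11527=0.04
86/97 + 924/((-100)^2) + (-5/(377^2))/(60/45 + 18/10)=1585875529141/1619915277500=0.98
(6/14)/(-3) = -1/7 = -0.14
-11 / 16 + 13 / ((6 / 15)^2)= 1289 / 16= 80.56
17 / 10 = 1.70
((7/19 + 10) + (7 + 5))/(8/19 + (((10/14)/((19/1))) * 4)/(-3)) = 8925/148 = 60.30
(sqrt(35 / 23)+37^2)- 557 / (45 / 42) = sqrt(805) / 23+12737 / 15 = 850.37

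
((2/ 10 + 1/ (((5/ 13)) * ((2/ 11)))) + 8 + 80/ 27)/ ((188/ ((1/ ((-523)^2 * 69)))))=1375/ 191603782152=0.00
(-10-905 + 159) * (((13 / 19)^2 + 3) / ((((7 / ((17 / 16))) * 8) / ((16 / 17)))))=-16902 / 361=-46.82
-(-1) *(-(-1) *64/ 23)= 64/ 23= 2.78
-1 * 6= -6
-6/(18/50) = -50/3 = -16.67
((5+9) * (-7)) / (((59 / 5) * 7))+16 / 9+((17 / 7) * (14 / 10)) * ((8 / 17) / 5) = 12098 / 13275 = 0.91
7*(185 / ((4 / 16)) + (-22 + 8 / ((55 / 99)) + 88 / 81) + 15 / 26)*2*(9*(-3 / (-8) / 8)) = 54107809 / 12480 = 4335.56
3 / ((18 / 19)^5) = 2476099 / 629856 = 3.93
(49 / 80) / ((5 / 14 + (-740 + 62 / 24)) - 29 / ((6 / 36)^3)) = -1029 / 11761780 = -0.00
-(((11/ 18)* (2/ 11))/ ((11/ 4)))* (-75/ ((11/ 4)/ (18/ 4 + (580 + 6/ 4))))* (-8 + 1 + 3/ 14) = -11134000/ 2541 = -4381.74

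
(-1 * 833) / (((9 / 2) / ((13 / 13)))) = -1666 / 9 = -185.11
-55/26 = -2.12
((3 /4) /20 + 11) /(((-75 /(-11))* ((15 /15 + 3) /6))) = 9713 /4000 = 2.43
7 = 7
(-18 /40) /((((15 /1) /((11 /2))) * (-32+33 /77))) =231 /44200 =0.01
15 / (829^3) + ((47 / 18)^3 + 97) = 381444789838283 / 3322623305448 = 114.80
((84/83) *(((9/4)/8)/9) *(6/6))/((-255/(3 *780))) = -819/2822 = -0.29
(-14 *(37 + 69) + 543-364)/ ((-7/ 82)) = 107010/ 7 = 15287.14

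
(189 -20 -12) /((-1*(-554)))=157 /554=0.28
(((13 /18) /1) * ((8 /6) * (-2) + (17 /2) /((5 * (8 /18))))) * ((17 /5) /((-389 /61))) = -1873859 /4201200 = -0.45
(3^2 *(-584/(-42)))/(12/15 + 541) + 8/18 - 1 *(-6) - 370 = -6889724/18963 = -363.32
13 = 13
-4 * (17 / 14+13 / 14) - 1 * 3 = -81 / 7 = -11.57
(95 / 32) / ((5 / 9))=5.34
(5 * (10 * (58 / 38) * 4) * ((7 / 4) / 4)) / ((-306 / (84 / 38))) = -35525 / 36822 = -0.96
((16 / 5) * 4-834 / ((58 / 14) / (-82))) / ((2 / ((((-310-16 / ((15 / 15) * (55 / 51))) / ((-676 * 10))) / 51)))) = 314682791 / 40433250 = 7.78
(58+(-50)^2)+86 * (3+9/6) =2945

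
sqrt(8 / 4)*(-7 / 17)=-7*sqrt(2) / 17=-0.58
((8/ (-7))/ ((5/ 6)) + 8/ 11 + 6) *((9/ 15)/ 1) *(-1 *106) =-655716/ 1925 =-340.63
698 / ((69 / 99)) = 23034 / 23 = 1001.48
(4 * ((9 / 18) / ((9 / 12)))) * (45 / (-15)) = -8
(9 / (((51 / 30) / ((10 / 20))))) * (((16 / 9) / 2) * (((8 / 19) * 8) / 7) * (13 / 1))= 33280 / 2261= 14.72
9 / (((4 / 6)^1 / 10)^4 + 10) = 455625 / 506251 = 0.90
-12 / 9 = -4 / 3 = -1.33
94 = 94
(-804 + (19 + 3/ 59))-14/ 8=-185661/ 236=-786.70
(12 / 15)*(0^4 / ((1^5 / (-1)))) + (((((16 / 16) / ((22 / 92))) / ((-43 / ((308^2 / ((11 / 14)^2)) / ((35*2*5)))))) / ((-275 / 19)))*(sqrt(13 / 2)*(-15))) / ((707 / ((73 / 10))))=-75031152*sqrt(26) / 328439375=-1.16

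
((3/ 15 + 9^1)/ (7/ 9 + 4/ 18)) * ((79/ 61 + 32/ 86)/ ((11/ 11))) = 201158/ 13115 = 15.34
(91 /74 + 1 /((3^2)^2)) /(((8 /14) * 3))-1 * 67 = -4767061 /71928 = -66.28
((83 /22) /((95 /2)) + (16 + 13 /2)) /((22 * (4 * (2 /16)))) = 47191 /22990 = 2.05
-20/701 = -0.03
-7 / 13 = -0.54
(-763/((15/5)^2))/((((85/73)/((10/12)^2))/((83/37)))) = -23115085/203796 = -113.42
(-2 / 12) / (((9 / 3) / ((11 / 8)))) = -11 / 144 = -0.08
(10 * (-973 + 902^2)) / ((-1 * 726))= -1354385 / 121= -11193.26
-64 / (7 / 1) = -64 / 7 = -9.14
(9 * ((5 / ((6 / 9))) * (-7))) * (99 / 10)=-4677.75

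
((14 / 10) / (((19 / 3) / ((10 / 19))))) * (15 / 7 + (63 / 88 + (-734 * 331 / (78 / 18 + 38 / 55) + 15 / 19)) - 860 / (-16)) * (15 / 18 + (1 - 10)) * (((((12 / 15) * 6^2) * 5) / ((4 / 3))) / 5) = 619992374698557 / 625472210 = 991238.88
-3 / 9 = -1 / 3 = -0.33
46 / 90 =23 / 45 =0.51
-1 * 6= -6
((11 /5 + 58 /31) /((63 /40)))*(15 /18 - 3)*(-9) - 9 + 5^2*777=12672628 /651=19466.40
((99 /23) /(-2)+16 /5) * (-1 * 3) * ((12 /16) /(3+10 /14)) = -15183 /23920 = -0.63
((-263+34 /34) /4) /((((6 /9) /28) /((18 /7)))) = -7074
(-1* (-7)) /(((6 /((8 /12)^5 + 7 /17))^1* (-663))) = -15715 /16433118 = -0.00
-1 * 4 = -4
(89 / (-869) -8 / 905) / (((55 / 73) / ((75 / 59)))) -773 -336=-1919093288 / 1730179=-1109.19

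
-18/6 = -3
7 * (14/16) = 49/8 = 6.12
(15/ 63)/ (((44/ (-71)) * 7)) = -355/ 6468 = -0.05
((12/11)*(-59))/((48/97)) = -5723/44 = -130.07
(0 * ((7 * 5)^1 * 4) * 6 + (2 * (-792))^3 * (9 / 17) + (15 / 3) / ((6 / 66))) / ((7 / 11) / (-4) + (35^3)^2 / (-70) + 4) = 1573840461644 / 19643178377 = 80.12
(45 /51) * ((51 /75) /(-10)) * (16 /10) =-12 /125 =-0.10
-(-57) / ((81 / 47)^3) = 1972637 / 177147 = 11.14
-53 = -53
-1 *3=-3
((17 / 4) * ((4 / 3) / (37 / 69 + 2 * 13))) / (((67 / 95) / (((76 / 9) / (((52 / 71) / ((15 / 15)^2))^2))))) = 3557710955 / 746366868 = 4.77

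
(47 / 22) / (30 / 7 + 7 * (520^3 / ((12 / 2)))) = 987 / 75787713980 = 0.00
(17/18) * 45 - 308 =-531/2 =-265.50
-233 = -233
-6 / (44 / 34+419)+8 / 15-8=-160354 / 21435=-7.48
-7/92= -0.08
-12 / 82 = -6 / 41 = -0.15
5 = 5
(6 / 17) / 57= 2 / 323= 0.01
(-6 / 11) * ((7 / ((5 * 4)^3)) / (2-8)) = 7 / 88000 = 0.00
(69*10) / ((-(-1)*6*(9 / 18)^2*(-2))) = -230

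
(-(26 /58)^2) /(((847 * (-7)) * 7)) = 169 /34904023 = 0.00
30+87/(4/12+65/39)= 73.50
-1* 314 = -314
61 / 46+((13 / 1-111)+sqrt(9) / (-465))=-689331 / 7130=-96.68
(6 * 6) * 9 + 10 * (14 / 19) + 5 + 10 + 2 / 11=72429 / 209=346.55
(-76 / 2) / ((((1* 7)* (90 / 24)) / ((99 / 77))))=-456 / 245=-1.86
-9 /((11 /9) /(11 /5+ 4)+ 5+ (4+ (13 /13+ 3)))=-2511 /3682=-0.68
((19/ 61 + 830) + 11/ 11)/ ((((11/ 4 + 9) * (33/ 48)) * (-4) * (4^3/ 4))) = -4610/ 2867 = -1.61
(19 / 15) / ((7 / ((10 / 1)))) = 38 / 21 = 1.81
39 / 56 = 0.70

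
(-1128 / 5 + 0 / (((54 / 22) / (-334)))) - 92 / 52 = -14779 / 65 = -227.37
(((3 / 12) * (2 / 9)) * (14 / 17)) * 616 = 4312 / 153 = 28.18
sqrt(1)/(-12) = -1/12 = -0.08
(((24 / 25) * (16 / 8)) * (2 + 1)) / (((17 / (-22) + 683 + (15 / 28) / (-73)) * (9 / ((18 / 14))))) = 51392 / 42608425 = 0.00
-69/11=-6.27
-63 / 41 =-1.54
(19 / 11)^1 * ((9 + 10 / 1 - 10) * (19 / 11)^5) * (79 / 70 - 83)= -220598136009 / 11273570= -19567.73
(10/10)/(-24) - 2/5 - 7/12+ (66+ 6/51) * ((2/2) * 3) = 134183/680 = 197.33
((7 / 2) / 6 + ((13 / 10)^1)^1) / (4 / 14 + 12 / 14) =791 / 480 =1.65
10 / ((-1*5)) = -2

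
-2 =-2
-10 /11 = -0.91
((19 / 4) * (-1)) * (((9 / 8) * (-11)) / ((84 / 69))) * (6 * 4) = 129789 / 112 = 1158.83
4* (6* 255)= 6120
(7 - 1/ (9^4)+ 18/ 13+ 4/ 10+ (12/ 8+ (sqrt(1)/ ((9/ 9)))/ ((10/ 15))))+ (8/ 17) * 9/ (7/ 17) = 65885107/ 2985255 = 22.07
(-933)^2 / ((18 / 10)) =483605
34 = 34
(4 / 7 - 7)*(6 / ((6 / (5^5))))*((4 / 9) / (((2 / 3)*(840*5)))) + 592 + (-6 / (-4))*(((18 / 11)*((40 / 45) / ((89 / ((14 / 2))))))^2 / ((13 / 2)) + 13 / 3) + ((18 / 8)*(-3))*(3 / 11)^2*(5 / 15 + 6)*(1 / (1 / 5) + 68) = 443477404063 / 1221053834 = 363.19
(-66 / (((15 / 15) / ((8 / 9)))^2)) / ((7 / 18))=-2816 / 21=-134.10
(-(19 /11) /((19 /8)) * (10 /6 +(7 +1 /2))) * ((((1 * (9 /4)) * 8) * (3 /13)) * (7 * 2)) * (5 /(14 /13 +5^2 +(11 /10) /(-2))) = -504000 /6637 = -75.94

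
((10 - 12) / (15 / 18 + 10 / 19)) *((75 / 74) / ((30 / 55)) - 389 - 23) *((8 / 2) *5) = 13839828 / 1147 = 12066.11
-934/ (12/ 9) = -1401/ 2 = -700.50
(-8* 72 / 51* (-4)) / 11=768 / 187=4.11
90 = 90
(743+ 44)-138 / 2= 718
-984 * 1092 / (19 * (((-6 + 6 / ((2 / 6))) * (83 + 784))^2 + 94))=-76752 / 146901635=-0.00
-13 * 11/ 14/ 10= -143/ 140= -1.02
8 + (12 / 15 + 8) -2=74 / 5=14.80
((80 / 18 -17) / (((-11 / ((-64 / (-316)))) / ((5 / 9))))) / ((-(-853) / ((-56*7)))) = -3543680 / 60041817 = -0.06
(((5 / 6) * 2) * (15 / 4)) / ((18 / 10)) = 125 / 36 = 3.47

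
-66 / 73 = -0.90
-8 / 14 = -0.57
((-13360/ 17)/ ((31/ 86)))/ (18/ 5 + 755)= -5744800/ 1998911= -2.87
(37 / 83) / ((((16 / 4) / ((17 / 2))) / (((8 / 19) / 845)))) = 0.00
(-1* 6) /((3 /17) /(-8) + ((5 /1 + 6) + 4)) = -272 /679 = -0.40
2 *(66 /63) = 44 /21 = 2.10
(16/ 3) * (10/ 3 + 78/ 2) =2032/ 9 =225.78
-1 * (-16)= 16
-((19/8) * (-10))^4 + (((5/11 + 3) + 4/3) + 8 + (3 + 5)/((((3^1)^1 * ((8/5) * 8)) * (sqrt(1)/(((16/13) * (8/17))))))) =-593995307773/1867008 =-318153.60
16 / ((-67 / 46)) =-736 / 67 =-10.99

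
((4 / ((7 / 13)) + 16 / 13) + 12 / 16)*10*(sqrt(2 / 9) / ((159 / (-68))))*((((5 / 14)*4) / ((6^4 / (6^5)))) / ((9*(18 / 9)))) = -5822500*sqrt(2) / 911547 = -9.03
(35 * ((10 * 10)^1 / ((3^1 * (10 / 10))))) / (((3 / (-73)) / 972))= -27594000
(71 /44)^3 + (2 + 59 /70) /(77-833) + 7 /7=2928954473 /563492160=5.20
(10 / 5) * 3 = 6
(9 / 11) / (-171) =-1 / 209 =-0.00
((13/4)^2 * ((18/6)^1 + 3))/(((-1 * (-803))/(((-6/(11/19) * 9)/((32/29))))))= -7542639/1130624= -6.67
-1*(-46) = 46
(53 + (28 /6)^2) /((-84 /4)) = -673 /189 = -3.56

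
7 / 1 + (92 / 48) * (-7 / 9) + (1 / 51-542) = -984961 / 1836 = -536.47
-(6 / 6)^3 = -1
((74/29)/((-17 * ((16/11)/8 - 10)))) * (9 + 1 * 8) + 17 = 27029/1566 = 17.26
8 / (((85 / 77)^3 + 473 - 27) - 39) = 456533 / 23302882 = 0.02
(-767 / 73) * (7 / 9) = -5369 / 657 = -8.17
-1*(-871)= 871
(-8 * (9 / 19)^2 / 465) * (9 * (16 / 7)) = -31104 / 391685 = -0.08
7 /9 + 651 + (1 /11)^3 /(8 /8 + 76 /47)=320113627 /491139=651.78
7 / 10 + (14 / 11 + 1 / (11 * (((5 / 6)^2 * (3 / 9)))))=1301 / 550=2.37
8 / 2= 4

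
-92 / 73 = -1.26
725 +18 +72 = 815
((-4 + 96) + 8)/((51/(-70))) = -7000/51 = -137.25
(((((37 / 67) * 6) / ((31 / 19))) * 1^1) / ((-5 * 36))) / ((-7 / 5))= 703 / 87234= 0.01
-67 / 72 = -0.93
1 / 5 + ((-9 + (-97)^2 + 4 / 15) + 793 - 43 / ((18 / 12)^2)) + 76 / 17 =7786802 / 765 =10178.83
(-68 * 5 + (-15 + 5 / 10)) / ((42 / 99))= -23397 / 28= -835.61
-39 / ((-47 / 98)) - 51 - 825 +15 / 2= -73995 / 94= -787.18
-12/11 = -1.09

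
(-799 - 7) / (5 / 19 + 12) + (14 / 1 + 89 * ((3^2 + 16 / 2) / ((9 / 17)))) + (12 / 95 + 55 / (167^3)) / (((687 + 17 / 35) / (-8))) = 2806.16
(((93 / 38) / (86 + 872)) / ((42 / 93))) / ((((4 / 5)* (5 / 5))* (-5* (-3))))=961 / 2038624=0.00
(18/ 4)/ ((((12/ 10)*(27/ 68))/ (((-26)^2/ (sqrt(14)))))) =28730*sqrt(14)/ 63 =1706.31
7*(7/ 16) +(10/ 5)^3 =177/ 16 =11.06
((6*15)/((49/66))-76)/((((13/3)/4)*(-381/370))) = -3279680/80899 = -40.54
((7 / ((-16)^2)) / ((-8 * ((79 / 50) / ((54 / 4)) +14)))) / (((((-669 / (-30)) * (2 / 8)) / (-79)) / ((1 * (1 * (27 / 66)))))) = 16797375 / 11967814144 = 0.00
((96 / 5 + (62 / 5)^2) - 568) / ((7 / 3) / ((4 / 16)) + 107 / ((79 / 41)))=-2340612 / 384325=-6.09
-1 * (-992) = 992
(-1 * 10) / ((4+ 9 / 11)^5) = -1610510 / 418195493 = -0.00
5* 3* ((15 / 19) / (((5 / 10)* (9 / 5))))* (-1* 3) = -39.47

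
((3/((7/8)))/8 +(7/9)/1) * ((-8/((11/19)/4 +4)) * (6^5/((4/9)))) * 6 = -59885568/245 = -244430.89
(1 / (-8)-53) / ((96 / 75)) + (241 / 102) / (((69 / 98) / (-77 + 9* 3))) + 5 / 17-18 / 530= -49902205751 / 238728960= -209.03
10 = 10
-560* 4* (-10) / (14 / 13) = 20800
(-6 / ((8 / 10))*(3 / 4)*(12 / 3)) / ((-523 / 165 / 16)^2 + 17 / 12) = -156816000 / 10147129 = -15.45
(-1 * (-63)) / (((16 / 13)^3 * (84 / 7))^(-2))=152202903552 / 4826809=31532.82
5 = 5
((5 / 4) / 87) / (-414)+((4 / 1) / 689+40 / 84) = 334895261 / 694859256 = 0.48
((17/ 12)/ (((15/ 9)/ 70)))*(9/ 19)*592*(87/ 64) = 3447549/ 152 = 22681.24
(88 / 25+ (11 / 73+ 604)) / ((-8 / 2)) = -1108999 / 7300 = -151.92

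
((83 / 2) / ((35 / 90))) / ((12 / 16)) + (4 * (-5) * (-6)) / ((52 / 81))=29958 / 91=329.21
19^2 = 361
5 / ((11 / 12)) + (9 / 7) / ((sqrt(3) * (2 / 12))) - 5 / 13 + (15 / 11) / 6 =18 * sqrt(3) / 7 + 1515 / 286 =9.75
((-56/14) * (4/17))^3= -4096/4913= -0.83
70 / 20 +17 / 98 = 180 / 49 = 3.67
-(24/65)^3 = -13824/274625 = -0.05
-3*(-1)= 3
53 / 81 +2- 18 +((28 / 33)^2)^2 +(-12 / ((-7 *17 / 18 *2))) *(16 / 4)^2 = -14412415 / 47041533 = -0.31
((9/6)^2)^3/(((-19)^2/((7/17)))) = 5103/392768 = 0.01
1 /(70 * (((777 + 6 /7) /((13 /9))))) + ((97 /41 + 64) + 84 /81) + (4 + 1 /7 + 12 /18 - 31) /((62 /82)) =142849781411 /4359974850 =32.76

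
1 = 1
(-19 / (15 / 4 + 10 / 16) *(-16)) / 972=608 / 8505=0.07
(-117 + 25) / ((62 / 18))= -828 / 31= -26.71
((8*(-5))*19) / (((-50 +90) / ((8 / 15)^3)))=-9728 / 3375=-2.88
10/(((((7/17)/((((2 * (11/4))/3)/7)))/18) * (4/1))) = 28.62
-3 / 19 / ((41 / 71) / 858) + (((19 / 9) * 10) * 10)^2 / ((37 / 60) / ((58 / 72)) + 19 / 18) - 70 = 24168.83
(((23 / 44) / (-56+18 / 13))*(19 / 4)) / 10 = -5681 / 1249600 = -0.00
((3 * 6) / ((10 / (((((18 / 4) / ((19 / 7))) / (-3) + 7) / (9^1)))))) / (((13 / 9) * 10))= 441 / 4940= 0.09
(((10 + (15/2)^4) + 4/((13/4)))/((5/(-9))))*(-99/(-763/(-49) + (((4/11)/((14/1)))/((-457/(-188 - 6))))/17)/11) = 32002804851633/9688035760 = 3303.33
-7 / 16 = -0.44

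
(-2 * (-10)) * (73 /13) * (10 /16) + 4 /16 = 3663 /52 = 70.44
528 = 528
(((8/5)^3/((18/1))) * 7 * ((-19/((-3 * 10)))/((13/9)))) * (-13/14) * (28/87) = -34048/163125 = -0.21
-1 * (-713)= 713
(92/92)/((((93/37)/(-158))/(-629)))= 3677134/93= 39539.08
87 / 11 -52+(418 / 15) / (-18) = -67774 / 1485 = -45.64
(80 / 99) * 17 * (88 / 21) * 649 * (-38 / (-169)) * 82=22002449920 / 31941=688846.62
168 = 168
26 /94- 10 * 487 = -228877 /47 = -4869.72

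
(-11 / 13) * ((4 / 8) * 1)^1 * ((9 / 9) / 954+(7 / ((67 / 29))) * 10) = -21303557 / 1661868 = -12.82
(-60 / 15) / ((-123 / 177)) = 236 / 41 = 5.76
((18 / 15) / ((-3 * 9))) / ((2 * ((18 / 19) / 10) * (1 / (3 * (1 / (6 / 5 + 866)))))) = -95 / 117072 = -0.00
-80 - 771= -851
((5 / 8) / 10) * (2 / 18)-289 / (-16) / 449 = 1525 / 32328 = 0.05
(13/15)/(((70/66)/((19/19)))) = 143/175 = 0.82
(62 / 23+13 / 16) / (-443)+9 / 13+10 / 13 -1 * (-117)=251040177 / 2119312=118.45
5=5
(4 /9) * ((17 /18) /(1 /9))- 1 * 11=-65 /9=-7.22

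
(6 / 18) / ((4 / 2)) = 1 / 6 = 0.17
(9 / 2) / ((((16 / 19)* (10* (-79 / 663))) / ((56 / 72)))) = -88179 / 25280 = -3.49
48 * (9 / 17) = 432 / 17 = 25.41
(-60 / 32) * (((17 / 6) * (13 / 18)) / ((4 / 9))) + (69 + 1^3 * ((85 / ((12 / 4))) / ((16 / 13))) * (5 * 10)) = 465181 / 384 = 1211.41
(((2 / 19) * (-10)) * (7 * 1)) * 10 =-1400 / 19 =-73.68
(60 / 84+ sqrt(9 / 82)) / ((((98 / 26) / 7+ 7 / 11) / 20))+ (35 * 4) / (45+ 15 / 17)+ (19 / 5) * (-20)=-77445 / 1274+ 715 * sqrt(82) / 1148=-55.15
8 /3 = 2.67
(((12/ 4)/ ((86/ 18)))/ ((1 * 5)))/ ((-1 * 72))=-3/ 1720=-0.00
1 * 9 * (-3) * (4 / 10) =-54 / 5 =-10.80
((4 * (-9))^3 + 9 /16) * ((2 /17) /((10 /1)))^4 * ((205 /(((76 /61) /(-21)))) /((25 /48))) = 406985229 /68637500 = 5.93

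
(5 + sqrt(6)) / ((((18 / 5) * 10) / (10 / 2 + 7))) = sqrt(6) / 3 + 5 / 3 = 2.48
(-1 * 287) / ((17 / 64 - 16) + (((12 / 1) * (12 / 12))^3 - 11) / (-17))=18368 / 7471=2.46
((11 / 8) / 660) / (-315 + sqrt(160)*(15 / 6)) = -21 / 3143200 - sqrt(10) / 4714800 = -0.00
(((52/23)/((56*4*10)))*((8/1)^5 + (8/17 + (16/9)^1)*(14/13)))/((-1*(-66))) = 370343/738990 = 0.50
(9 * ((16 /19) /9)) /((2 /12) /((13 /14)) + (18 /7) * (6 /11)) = 48048 /90269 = 0.53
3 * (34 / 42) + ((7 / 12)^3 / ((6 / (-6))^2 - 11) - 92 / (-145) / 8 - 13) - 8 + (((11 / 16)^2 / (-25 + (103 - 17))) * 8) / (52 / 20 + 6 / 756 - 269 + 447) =-450704116354423 / 24347086081920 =-18.51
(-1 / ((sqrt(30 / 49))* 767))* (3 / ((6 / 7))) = -49* sqrt(30) / 46020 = -0.01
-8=-8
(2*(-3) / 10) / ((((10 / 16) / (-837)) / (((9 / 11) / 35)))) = 180792 / 9625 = 18.78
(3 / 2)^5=243 / 32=7.59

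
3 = 3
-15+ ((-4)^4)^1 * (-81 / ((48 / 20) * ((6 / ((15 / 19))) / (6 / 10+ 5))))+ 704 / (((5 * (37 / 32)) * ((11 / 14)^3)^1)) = -2607294797 / 425315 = -6130.27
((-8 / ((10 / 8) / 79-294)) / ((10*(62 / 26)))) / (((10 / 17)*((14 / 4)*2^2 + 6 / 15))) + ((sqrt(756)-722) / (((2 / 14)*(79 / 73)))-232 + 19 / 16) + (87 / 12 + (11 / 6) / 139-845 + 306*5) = -95828612872774141 / 22769165872080 + 3066*sqrt(21) / 79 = -4030.85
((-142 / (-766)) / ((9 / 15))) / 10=71 / 2298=0.03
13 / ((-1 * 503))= -13 / 503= -0.03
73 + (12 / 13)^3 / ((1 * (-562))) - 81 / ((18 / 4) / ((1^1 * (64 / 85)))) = 3119431481 / 52475345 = 59.45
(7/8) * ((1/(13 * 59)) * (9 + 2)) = 77/6136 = 0.01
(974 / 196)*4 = 974 / 49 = 19.88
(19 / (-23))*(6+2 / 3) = -380 / 69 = -5.51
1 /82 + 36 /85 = 3037 /6970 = 0.44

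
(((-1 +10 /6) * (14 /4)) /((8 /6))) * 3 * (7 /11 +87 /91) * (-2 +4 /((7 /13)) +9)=241491 /2002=120.62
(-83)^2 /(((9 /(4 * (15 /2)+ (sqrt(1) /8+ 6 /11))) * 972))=18593411 /769824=24.15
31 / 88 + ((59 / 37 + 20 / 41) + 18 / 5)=4028023 / 667480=6.03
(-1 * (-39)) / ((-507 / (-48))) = 48 / 13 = 3.69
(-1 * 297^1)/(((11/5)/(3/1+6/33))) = -4725/11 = -429.55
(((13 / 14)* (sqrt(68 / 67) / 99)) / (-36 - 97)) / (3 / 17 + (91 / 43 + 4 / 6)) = -9503* sqrt(1139) / 13359282090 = -0.00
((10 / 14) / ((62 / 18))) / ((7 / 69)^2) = 214245 / 10633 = 20.15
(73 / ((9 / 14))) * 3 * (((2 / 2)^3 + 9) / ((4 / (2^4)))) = 40880 / 3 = 13626.67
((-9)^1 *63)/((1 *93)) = -189/31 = -6.10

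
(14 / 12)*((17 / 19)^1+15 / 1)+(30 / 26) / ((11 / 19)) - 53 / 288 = 15926015 / 782496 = 20.35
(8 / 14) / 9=4 / 63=0.06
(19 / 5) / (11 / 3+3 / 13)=39 / 40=0.98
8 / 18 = 4 / 9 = 0.44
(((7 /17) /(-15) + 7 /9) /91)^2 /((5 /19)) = 127756 /494515125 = 0.00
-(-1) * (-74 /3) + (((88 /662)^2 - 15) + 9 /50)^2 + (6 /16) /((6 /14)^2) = 11792586688108477 /60018063605000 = 196.48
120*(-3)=-360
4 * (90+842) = 3728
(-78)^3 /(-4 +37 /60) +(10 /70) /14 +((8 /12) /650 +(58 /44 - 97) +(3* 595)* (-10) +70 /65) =1864139839006 /15240225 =122317.08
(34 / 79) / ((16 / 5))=85 / 632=0.13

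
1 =1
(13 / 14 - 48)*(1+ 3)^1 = -1318 / 7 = -188.29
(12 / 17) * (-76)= -912 / 17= -53.65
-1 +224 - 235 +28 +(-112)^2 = 12560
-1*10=-10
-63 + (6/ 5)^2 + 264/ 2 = 1761/ 25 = 70.44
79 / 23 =3.43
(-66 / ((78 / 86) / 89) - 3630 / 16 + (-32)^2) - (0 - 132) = -576923 / 104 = -5547.34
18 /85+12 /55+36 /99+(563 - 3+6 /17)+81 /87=15240733 /27115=562.08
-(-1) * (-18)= -18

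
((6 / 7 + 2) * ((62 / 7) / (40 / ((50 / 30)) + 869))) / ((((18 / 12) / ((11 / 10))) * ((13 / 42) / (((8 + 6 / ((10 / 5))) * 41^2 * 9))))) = 907982064 / 81263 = 11173.38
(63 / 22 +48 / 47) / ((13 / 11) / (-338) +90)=52221 / 1209733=0.04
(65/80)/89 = 13/1424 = 0.01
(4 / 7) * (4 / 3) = 16 / 21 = 0.76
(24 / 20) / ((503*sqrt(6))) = 0.00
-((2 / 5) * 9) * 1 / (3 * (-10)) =3 / 25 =0.12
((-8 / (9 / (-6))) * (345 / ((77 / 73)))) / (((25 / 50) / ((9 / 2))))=1208880 / 77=15699.74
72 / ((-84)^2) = 1 / 98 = 0.01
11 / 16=0.69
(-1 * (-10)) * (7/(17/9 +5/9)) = 28.64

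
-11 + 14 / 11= -107 / 11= -9.73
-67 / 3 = -22.33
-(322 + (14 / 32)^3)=-1319255 / 4096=-322.08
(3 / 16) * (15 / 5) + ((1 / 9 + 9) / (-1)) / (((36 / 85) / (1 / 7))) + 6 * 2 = 9.49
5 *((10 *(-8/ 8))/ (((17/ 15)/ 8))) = -6000/ 17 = -352.94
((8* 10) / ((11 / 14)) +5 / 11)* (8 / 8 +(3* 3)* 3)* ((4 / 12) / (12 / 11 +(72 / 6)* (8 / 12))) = 105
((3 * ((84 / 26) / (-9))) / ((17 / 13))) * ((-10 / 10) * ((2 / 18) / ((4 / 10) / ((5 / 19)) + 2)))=175 / 6732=0.03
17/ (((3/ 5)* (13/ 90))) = 2550/ 13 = 196.15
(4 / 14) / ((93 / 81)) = 54 / 217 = 0.25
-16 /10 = -8 /5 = -1.60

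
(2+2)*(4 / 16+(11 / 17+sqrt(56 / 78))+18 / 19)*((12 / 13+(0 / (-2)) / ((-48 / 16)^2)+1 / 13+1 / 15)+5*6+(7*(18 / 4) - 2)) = 7268*sqrt(273) / 585+4329911 / 9690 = 652.12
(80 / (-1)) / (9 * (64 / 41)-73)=3280 / 2417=1.36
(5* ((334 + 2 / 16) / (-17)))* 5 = -66825 / 136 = -491.36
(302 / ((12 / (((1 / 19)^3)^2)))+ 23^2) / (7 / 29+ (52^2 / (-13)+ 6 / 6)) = -4330385166905 / 1692522614856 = -2.56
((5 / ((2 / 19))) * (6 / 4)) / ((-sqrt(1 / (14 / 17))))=-285 * sqrt(238) / 68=-64.66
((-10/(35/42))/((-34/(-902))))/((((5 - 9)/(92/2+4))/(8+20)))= 111423.53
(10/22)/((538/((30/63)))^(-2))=31911201/55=580203.65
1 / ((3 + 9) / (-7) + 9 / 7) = -7 / 3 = -2.33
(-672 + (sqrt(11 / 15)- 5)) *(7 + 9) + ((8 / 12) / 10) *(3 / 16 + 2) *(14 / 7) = -259961 / 24 + 16 *sqrt(165) / 15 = -10818.01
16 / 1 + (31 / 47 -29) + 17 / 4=-1521 / 188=-8.09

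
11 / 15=0.73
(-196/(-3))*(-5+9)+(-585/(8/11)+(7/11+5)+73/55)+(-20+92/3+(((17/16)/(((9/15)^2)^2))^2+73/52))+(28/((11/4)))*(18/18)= -536349557141/1200925440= -446.61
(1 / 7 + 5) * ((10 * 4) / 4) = 360 / 7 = 51.43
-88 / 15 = -5.87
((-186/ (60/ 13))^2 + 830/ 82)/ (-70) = -6700269/ 287000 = -23.35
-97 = -97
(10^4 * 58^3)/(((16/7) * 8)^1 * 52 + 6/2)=13657840000/6677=2045505.47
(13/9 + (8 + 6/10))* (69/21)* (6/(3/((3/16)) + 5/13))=270296/22365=12.09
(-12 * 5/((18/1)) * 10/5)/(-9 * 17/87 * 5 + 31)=-145/483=-0.30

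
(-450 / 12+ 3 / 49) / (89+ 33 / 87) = -35467 / 84672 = -0.42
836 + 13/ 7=5865/ 7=837.86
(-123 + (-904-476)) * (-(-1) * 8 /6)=-2004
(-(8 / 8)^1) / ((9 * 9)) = -1 / 81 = -0.01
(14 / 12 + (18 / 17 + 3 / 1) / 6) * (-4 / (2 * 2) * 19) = -1786 / 51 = -35.02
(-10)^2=100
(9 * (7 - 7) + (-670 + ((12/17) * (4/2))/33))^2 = 15695579524/34969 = 448842.68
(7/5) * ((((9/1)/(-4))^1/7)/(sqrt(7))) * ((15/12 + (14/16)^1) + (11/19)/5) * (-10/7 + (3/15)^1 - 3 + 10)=-1548027 * sqrt(7)/1862000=-2.20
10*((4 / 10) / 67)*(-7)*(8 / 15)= -224 / 1005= -0.22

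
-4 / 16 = -1 / 4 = -0.25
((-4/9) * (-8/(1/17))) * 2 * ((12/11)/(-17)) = -256/33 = -7.76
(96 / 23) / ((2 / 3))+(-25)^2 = 14519 / 23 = 631.26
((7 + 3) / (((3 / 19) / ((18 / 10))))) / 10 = 57 / 5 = 11.40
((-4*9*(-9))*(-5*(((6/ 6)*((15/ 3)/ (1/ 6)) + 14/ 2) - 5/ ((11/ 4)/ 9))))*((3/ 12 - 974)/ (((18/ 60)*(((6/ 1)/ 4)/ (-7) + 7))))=175902300/ 11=15991118.18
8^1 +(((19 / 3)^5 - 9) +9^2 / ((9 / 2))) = 2480230 / 243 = 10206.71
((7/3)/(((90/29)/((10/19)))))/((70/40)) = 116/513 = 0.23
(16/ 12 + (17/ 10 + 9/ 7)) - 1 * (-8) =12.32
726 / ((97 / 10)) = 7260 / 97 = 74.85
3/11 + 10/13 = 149/143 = 1.04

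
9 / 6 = 3 / 2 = 1.50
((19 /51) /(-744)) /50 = -19 /1897200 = -0.00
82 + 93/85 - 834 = -750.91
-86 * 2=-172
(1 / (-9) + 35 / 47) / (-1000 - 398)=-134 / 295677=-0.00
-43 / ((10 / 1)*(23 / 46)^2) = -86 / 5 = -17.20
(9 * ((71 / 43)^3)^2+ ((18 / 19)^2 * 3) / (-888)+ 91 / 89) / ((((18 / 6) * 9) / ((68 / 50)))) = 46858806072869204743 / 5072399358197991975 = 9.24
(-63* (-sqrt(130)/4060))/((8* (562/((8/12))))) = 3* sqrt(130)/1303840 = 0.00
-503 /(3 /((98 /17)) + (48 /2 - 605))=49294 /56887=0.87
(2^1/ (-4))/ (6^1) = -1/ 12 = -0.08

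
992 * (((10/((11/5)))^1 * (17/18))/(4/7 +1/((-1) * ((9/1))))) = 2951200/319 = 9251.41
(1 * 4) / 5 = 4 / 5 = 0.80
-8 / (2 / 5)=-20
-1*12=-12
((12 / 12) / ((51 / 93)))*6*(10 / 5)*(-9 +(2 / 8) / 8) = -26691 / 136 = -196.26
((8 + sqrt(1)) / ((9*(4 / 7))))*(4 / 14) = 1 / 2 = 0.50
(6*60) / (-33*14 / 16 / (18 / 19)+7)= -17280 / 1127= -15.33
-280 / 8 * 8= -280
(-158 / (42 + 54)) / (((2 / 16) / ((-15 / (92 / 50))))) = 9875 / 92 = 107.34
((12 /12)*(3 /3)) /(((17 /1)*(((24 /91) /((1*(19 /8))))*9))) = 1729 /29376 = 0.06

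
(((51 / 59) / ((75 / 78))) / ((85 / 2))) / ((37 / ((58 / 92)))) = 2262 / 6276125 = 0.00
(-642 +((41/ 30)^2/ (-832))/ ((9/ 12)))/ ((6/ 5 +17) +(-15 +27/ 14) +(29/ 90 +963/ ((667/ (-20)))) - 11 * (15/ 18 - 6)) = -19.22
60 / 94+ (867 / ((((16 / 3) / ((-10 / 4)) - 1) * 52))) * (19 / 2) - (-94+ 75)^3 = 33282817 / 4888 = 6809.09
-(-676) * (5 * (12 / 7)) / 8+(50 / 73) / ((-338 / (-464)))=62629790 / 86359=725.23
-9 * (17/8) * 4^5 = -19584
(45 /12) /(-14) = -15 /56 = -0.27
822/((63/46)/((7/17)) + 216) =12604/3363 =3.75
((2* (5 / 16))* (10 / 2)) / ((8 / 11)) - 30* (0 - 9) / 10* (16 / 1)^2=442643 / 64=6916.30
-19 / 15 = -1.27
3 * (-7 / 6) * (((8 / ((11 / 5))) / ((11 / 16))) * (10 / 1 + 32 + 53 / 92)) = -2193520 / 2783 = -788.19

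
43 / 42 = 1.02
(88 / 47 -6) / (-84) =97 / 1974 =0.05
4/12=1/3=0.33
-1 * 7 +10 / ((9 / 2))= -4.78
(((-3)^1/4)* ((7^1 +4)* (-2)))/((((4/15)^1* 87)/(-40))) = -825/29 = -28.45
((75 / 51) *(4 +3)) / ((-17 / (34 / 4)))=-5.15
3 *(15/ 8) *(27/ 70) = 243/ 112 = 2.17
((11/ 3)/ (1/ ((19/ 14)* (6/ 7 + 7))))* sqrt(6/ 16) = 11495* sqrt(6)/ 1176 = 23.94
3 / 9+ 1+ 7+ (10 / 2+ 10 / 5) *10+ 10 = 265 / 3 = 88.33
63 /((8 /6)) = 189 /4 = 47.25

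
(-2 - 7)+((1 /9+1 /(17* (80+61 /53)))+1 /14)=-81226309 /9212742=-8.82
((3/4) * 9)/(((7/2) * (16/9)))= 243/224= 1.08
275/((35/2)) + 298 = 2196/7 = 313.71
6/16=3/8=0.38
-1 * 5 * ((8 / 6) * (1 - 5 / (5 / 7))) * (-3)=-120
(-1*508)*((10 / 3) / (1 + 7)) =-635 / 3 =-211.67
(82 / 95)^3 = 551368 / 857375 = 0.64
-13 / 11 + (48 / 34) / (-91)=-20375 / 17017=-1.20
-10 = -10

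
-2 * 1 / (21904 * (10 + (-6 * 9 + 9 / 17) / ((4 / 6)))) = 17 / 13071212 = 0.00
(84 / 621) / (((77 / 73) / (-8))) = -2336 / 2277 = -1.03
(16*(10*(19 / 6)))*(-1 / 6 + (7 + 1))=35720 / 9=3968.89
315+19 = 334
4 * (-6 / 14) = -12 / 7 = -1.71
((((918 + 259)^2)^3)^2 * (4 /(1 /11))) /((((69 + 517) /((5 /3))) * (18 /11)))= 4276346905527238902891584225123421070205 /7911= 540557060488843243950396200000000000.00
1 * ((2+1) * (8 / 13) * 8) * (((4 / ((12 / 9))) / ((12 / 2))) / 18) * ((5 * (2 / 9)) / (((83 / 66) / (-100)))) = -352000 / 9711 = -36.25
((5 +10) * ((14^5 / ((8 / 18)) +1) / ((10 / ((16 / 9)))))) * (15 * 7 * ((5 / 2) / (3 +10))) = 65159500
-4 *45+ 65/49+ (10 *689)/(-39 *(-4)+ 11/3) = -3180815/23471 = -135.52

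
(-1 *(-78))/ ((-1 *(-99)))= 26/ 33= 0.79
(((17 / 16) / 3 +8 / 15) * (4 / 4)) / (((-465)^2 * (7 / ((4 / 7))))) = 0.00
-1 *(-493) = 493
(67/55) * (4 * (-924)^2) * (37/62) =384820128/155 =2482710.50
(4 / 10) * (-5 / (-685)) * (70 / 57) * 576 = 5376 / 2603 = 2.07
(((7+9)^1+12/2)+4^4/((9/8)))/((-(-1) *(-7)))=-2246/63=-35.65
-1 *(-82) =82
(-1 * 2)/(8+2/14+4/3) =-42/199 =-0.21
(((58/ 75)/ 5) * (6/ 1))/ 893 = 116/ 111625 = 0.00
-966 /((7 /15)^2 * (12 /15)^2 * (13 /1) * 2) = -388125 /1456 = -266.57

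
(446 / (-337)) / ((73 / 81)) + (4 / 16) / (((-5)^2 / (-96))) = -1493574 / 615025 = -2.43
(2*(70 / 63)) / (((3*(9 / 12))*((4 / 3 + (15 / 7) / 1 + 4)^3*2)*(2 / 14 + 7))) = 0.00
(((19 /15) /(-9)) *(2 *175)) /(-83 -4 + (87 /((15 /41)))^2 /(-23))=382375 /19760571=0.02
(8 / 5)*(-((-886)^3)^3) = 2691494421246139644397334528 / 5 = 538298884249227928879466900.00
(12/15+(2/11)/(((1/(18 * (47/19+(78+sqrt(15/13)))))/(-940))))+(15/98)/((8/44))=-4609654229/18620 - 33840 * sqrt(195)/143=-250869.22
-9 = -9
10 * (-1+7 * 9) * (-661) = -409820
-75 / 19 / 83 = -75 / 1577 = -0.05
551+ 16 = 567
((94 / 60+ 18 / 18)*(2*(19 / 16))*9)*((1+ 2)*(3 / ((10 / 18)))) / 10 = 355509 / 4000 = 88.88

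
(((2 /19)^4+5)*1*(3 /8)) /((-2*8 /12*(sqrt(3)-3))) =1954863*sqrt(3) /8340544+5864589 /8340544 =1.11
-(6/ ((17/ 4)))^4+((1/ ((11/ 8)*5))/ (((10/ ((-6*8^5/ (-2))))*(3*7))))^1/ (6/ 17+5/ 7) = 174516219904/ 2916970925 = 59.83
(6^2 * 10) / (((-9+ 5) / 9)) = -810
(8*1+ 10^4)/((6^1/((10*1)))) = 16680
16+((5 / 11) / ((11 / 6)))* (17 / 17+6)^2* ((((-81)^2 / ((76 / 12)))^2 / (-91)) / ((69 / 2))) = -54029898556 / 13060619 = -4136.86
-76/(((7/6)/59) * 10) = -13452/35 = -384.34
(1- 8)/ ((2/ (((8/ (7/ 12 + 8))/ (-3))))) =112/ 103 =1.09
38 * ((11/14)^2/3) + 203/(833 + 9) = 498860/61887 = 8.06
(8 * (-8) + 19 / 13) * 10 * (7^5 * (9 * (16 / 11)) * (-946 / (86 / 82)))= 1613455865280 / 13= 124111989636.92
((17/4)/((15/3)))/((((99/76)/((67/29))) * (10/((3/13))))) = 0.03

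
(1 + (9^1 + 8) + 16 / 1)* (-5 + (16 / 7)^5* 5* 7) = 177849750 / 2401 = 74073.20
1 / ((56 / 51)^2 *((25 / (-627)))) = -1630827 / 78400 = -20.80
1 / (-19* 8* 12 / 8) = -1 / 228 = -0.00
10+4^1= 14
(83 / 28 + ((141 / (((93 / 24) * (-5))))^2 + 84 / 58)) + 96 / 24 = 1197290583 / 19508300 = 61.37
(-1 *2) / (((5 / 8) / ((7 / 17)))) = -112 / 85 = -1.32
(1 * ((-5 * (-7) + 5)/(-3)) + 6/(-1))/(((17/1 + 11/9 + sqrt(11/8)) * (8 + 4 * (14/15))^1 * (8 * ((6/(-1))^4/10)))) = -29725/339414768 + 725 * sqrt(22)/603404032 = -0.00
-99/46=-2.15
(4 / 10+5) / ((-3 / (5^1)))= -9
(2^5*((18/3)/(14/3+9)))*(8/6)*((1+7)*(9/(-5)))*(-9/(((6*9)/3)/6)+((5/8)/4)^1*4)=131328/205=640.62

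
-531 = -531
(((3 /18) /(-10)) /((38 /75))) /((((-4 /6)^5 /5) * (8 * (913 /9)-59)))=54675 /32943872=0.00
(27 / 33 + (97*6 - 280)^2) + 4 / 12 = 3009770 / 33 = 91205.15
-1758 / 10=-175.80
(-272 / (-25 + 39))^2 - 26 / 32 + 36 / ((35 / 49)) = 1674063 / 3920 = 427.06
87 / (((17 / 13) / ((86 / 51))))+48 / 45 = 490954 / 4335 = 113.25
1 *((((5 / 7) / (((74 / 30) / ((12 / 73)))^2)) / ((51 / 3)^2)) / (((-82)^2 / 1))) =40500 / 24809200250863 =0.00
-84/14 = -6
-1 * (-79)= 79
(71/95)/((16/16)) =71/95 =0.75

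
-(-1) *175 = 175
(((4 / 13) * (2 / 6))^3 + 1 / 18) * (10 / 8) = 33595 / 474552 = 0.07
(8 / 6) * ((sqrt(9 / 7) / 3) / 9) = 4 * sqrt(7) / 189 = 0.06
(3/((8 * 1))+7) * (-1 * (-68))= 1003/2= 501.50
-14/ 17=-0.82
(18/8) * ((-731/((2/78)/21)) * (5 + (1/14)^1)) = -54651753/8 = -6831469.12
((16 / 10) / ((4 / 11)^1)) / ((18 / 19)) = 209 / 45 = 4.64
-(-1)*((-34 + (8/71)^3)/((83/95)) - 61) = -2968107283/29706613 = -99.91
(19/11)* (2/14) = 19/77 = 0.25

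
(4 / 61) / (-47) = -4 / 2867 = -0.00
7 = 7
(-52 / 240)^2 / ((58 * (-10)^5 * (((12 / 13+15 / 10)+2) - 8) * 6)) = 2197 / 5825520000000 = 0.00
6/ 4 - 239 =-475/ 2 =-237.50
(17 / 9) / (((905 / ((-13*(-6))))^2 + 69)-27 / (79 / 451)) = 0.04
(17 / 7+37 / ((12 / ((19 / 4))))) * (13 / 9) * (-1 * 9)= -74581 / 336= -221.97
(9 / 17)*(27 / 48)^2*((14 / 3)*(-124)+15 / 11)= -4629393 / 47872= -96.70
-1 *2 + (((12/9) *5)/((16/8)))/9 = -44/27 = -1.63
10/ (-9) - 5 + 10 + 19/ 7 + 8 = 920/ 63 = 14.60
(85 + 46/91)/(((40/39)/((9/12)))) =70029/1120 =62.53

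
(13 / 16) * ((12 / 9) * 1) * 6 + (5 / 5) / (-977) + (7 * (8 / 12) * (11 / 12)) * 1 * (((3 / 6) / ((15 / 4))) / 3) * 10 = 1329535 / 158274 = 8.40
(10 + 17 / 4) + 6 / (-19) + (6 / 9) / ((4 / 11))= 3595 / 228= 15.77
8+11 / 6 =59 / 6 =9.83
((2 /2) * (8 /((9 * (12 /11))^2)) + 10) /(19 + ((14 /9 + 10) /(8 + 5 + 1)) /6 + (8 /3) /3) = 102907 /204390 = 0.50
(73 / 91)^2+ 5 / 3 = 57392 / 24843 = 2.31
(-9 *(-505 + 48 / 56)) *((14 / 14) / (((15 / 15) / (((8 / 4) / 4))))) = 31761 / 14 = 2268.64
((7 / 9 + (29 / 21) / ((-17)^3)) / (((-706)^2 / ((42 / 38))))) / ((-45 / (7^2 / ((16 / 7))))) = -8254295 / 10049941143072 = -0.00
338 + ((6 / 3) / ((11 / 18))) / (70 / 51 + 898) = 42634765 / 126137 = 338.00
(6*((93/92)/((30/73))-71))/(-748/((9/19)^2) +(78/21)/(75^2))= 0.12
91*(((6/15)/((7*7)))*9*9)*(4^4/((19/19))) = 539136/35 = 15403.89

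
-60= -60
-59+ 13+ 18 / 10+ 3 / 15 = -44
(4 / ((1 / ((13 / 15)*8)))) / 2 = 208 / 15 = 13.87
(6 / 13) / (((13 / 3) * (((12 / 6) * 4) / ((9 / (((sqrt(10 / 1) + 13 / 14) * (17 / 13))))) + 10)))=7329 / 678467 - 9996 * sqrt(10) / 8820071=0.01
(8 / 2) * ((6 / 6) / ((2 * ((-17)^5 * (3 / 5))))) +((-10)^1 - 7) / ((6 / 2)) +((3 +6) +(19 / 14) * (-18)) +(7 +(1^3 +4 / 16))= -1532025983 / 119267988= -12.85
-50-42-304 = -396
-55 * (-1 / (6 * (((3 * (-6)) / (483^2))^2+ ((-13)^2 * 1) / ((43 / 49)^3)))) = 267103067235935 / 7286802758499354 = 0.04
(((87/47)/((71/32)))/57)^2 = 861184/4019940409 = 0.00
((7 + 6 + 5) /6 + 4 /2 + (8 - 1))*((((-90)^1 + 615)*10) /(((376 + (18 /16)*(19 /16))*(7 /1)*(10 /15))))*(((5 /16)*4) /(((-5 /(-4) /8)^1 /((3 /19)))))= 41472000 /917681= 45.19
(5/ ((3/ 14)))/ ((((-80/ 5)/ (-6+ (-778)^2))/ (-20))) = 52961825/ 3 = 17653941.67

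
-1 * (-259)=259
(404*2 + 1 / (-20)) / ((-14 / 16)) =-32318 / 35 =-923.37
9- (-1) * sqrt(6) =sqrt(6)+9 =11.45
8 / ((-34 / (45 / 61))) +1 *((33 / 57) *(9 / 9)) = 0.41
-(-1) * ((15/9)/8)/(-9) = -0.02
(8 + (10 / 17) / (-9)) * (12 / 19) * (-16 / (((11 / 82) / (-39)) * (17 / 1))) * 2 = 165647872 / 60401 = 2742.47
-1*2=-2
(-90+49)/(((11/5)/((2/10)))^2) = -41/121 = -0.34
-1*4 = -4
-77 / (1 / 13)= -1001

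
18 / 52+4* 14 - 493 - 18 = -11821 / 26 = -454.65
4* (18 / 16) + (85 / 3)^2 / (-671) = 39901 / 12078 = 3.30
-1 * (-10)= 10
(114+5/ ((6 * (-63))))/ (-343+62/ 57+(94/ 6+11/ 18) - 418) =-818653/ 5340783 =-0.15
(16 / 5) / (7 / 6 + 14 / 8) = 192 / 175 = 1.10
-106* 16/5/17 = -1696/85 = -19.95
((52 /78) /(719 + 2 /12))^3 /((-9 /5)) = -64 /144615520575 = -0.00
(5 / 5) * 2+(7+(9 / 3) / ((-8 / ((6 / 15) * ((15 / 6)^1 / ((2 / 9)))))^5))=9260037 / 1048576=8.83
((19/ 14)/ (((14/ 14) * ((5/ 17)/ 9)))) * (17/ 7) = 49419/ 490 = 100.86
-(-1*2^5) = 32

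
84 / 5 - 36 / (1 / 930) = -167316 / 5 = -33463.20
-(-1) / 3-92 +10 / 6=-90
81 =81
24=24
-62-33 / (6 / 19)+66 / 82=-13587 / 82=-165.70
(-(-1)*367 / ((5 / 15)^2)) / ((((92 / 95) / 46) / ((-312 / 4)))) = -12237615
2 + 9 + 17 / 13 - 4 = 108 / 13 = 8.31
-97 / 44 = -2.20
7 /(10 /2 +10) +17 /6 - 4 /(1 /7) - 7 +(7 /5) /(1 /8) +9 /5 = -187 /10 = -18.70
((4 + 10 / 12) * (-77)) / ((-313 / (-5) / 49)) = -547085 / 1878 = -291.31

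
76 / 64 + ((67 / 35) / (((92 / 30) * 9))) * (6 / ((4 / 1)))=3327 / 2576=1.29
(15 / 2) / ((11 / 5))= 75 / 22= 3.41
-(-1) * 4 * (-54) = -216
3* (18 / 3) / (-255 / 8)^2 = 128 / 7225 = 0.02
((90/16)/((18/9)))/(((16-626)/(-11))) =99/1952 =0.05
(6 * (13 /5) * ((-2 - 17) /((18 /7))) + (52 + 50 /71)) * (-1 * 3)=66629 /355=187.69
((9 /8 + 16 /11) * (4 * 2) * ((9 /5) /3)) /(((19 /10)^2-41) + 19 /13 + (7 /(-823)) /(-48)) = -1748644560 /5074036627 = -0.34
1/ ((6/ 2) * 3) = 1/ 9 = 0.11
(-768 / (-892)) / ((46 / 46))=192 / 223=0.86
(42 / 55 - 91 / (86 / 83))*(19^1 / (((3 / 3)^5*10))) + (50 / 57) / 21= -9363270629 / 56618100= -165.38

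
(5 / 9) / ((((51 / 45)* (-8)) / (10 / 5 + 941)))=-23575 / 408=-57.78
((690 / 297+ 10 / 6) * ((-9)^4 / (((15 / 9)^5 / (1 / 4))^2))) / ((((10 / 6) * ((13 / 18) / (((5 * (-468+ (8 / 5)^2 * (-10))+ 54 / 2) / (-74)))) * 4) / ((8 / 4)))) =224129339034813 / 1653437500000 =135.55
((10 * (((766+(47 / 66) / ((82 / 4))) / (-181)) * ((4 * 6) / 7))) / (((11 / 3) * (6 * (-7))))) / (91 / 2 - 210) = -82915600 / 14475706861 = -0.01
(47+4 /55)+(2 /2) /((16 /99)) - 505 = -397531 /880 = -451.74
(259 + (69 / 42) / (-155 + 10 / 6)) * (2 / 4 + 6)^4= 2071158037 / 4480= 462312.06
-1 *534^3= -152273304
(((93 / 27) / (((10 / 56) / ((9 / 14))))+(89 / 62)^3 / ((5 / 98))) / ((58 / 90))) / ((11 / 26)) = 4906002933 / 19006658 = 258.12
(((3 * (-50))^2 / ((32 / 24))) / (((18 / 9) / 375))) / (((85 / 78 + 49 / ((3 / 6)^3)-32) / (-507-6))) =-25321359375 / 5633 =-4495181.85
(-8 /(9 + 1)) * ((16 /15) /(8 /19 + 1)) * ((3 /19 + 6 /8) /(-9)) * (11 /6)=2024 /18225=0.11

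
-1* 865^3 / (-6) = 647214625 / 6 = 107869104.17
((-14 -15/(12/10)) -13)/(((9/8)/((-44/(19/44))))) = 611776/171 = 3577.64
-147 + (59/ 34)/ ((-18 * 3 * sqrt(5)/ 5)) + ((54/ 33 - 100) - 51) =-3260/ 11 - 59 * sqrt(5)/ 1836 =-296.44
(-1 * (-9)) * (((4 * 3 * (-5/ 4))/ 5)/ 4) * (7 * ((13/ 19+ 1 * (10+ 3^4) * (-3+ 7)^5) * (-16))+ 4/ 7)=9369533115/ 133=70447617.41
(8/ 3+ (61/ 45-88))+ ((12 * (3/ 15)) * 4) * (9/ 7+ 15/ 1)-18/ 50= 113408/ 1575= 72.01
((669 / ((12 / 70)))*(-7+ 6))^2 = 60918025 / 4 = 15229506.25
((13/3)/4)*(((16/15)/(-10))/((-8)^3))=0.00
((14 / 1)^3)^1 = 2744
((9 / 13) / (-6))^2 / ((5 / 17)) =153 / 3380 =0.05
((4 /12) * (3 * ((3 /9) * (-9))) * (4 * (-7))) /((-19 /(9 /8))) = -189 /38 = -4.97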